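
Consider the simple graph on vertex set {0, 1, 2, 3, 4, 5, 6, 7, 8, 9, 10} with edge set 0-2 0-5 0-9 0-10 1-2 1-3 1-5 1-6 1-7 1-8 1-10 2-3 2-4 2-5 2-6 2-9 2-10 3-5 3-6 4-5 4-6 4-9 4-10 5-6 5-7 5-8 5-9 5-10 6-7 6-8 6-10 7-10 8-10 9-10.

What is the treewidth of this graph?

A width-4 tree decomposition is:
Bags: B1 = {2, 4, 5, 6, 10}  B2 = {1, 2, 5, 6, 10}  B3 = {2, 4, 5, 9, 10}  B4 = {0, 2, 5, 9, 10}  B5 = {1, 5, 6, 7, 10}  B6 = {1, 5, 6, 8, 10}  B7 = {1, 2, 3, 5, 6}
Tree: B1–B2, B1–B3, B3–B4, B2–B5, B5–B6, B2–B7
Every bag has size at most 5, so the width is 5 − 1 = 4 and tw(G) ≤ 4. Conversely, {1, 5, 6, 8, 10} is a clique of size 5, and the vertices of any clique must share a bag in every tree decomposition; so some bag has ≥ 5 vertices and tw(G) ≥ 4. Therefore the treewidth is 4.

4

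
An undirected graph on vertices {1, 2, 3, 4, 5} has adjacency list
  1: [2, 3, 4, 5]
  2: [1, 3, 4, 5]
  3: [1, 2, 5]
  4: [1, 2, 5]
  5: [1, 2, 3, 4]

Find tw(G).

3

A width-3 tree decomposition is:
Bags: B1 = {1, 2, 4, 5}  B2 = {1, 2, 3, 5}
Tree: B1–B2
Each bag holds 4 vertices, so the decomposition has width 3, which upper-bounds the treewidth. On the other hand G contains the 4-clique {1, 2, 3, 5}. A clique must lie in a single bag of any decomposition, so no decomposition can have width below 3. Therefore the treewidth is 3.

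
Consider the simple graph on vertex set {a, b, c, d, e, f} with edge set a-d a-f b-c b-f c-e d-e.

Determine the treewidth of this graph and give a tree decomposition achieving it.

Treewidth 2.
One such decomposition:
Bags: B1 = {b, c, e}  B2 = {b, e, f}  B3 = {a, e, f}  B4 = {a, d, e}
Tree: B1–B2, B2–B3, B3–B4

The largest bag has 3 vertices, giving width 2; this decomposition certifies tw(G) ≤ 2. For the lower bound, G contains the cycle e–c–b–f–a–d–e, so G is not a forest; only forests have treewidth ≤ 1, hence tw(G) ≥ 2. Hence tw(G) = 2 exactly.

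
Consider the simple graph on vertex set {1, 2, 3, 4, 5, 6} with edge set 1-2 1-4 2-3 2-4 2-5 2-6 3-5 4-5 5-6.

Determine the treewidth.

A width-2 tree decomposition is:
Bags: B1 = {2, 4, 5}  B2 = {2, 5, 6}  B3 = {2, 3, 5}  B4 = {1, 2, 4}
Tree: B1–B2, B2–B3, B1–B4
Every bag has size at most 3, so the width is 3 − 1 = 2 and tw(G) ≤ 2. On the other hand G contains the 3-clique {1, 2, 4}. A clique must lie in a single bag of any decomposition, so no decomposition can have width below 2. The upper and lower bounds meet at 2, so that is the treewidth.

2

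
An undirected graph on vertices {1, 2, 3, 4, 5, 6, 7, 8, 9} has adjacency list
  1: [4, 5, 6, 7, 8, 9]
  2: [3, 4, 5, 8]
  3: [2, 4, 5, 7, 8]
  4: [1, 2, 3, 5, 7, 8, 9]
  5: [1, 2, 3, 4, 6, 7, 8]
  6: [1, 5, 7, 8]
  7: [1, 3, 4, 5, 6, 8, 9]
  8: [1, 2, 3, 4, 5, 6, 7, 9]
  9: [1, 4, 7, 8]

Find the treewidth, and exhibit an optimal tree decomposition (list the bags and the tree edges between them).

Each bag holds 5 vertices, so the decomposition has width 4, which upper-bounds the treewidth. For the lower bound, the 5 vertices {1, 4, 7, 8, 9} are pairwise adjacent, and any tree decomposition puts a clique entirely inside one bag — forcing width ≥ 4. Therefore the treewidth is 4.

Treewidth 4.
Bags: B1 = {1, 4, 5, 7, 8}  B2 = {3, 4, 5, 7, 8}  B3 = {1, 4, 7, 8, 9}  B4 = {1, 5, 6, 7, 8}  B5 = {2, 3, 4, 5, 8}
Tree: B1–B2, B1–B3, B1–B4, B2–B5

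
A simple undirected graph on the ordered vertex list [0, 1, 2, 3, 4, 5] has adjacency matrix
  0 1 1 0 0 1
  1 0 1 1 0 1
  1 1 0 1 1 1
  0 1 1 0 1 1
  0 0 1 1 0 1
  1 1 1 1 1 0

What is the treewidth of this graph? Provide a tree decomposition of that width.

The largest bag has 4 vertices, giving width 3; this decomposition certifies tw(G) ≤ 3. For the lower bound, the 4 vertices {0, 1, 2, 5} are pairwise adjacent, and any tree decomposition puts a clique entirely inside one bag — forcing width ≥ 3. The upper and lower bounds meet at 3, so that is the treewidth.

Treewidth 3.
Bags: B1 = {1, 2, 3, 5}  B2 = {2, 3, 4, 5}  B3 = {0, 1, 2, 5}
Tree: B1–B2, B1–B3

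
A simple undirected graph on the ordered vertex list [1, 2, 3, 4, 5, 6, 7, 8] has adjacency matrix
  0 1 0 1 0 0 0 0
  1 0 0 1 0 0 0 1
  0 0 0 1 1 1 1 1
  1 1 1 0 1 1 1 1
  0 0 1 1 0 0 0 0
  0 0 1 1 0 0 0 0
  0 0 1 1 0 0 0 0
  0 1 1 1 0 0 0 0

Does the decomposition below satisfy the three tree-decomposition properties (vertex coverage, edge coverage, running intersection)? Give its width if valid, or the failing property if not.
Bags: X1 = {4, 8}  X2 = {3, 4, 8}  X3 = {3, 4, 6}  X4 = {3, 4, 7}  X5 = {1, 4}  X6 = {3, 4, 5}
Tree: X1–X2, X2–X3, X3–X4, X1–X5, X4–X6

No — vertex 2 appears in no bag.

A tree decomposition must satisfy three properties: every vertex lies in some bag; for every edge, both endpoints lie together in some bag; and for every vertex, the bags containing it form a connected subtree. Here vertex 2 appears in no bag, so the decomposition is invalid.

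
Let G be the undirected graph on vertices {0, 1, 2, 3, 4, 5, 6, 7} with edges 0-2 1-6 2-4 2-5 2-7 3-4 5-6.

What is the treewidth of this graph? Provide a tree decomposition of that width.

Treewidth 1.
One such decomposition:
Bags: B1 = {2, 5}  B2 = {2, 4}  B3 = {5, 6}  B4 = {2, 7}  B5 = {3, 4}  B6 = {1, 6}  B7 = {0, 2}
Tree: B1–B2, B1–B3, B2–B4, B2–B5, B3–B6, B2–B7

Each bag holds 2 vertices, so the decomposition has width 1, which upper-bounds the treewidth. Any graph with an edge has treewidth ≥ 1, and G has the edge 2–5. The upper and lower bounds meet at 1, so that is the treewidth.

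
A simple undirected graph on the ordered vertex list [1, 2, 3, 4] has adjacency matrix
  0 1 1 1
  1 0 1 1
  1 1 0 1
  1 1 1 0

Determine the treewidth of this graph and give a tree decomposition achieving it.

Treewidth 3.
One optimal decomposition is:
Bags: B1 = {1, 2, 3, 4}
Tree: (single bag)

A single bag containing all 4 vertices is trivially a valid decomposition of width 3. For the lower bound, the 4 vertices {1, 2, 3, 4} are pairwise adjacent, and any tree decomposition puts a clique entirely inside one bag — forcing width ≥ 3. The upper and lower bounds meet at 3, so that is the treewidth.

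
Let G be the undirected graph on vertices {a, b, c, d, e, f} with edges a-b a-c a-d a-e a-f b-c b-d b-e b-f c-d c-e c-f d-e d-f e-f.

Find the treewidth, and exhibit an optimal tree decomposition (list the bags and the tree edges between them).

Treewidth 5.
One such decomposition:
Bags: B1 = {a, b, c, d, e, f}
Tree: (single bag)

With just one bag of size 6, the width is 6 − 1 = 5, so tw(G) ≤ 5. Conversely, {a, b, c, d, e, f} is a clique of size 6, and the vertices of any clique must share a bag in every tree decomposition; so some bag has ≥ 6 vertices and tw(G) ≥ 5. Combining the bounds, tw(G) = 5.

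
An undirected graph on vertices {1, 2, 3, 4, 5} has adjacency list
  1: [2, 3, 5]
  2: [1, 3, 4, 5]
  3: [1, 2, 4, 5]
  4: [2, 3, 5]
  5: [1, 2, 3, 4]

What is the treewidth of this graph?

A width-3 tree decomposition is:
Bags: B1 = {1, 2, 3, 5}  B2 = {2, 3, 4, 5}
Tree: B1–B2
The largest bag has 4 vertices, giving width 3; this decomposition certifies tw(G) ≤ 3. For the lower bound, the 4 vertices {1, 2, 3, 5} are pairwise adjacent, and any tree decomposition puts a clique entirely inside one bag — forcing width ≥ 3. Therefore the treewidth is 3.

3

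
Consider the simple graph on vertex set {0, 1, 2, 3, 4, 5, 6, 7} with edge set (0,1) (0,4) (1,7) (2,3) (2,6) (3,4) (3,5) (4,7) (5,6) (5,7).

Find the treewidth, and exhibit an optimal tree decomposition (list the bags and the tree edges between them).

Treewidth 2.
One optimal decomposition is:
Bags: B1 = {0, 1, 7}  B2 = {0, 4, 7}  B3 = {4, 5, 7}  B4 = {3, 4, 5}  B5 = {3, 5, 6}  B6 = {2, 3, 6}
Tree: B1–B2, B2–B3, B3–B4, B4–B5, B5–B6

Each bag holds 3 vertices, so the decomposition has width 2, which upper-bounds the treewidth. The edges 1–0–4–7–1 form a cycle, so G is not a tree and its treewidth is at least 2. The upper and lower bounds meet at 2, so that is the treewidth.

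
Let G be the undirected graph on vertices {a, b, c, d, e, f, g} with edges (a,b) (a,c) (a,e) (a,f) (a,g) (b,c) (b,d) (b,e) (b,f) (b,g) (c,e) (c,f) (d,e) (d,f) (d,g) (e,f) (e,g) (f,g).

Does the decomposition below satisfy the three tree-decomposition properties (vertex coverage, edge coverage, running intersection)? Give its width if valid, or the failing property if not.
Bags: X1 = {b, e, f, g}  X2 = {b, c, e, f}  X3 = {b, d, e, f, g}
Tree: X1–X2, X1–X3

A tree decomposition must satisfy three properties: every vertex lies in some bag; for every edge, both endpoints lie together in some bag; and for every vertex, the bags containing it form a connected subtree. Here vertex a appears in no bag, so the decomposition is invalid.

No — vertex a appears in no bag.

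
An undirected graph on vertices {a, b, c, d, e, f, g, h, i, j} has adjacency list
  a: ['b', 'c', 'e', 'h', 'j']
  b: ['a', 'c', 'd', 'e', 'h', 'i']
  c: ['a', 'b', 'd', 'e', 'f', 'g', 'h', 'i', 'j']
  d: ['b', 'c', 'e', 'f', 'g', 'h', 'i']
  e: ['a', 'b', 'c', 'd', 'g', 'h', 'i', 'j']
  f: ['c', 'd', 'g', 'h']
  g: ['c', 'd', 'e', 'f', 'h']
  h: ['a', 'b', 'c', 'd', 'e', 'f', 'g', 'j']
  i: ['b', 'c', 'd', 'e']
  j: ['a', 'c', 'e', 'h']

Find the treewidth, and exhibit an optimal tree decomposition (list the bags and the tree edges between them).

Every bag has size at most 5, so the width is 5 − 1 = 4 and tw(G) ≤ 4. For the lower bound, the 5 vertices {c, d, e, g, h} are pairwise adjacent, and any tree decomposition puts a clique entirely inside one bag — forcing width ≥ 4. Combining the bounds, tw(G) = 4.

Treewidth 4.
One such decomposition:
Bags: B1 = {c, d, f, g, h}  B2 = {c, d, e, g, h}  B3 = {b, c, d, e, h}  B4 = {b, c, d, e, i}  B5 = {a, b, c, e, h}  B6 = {a, c, e, h, j}
Tree: B1–B2, B2–B3, B3–B4, B3–B5, B5–B6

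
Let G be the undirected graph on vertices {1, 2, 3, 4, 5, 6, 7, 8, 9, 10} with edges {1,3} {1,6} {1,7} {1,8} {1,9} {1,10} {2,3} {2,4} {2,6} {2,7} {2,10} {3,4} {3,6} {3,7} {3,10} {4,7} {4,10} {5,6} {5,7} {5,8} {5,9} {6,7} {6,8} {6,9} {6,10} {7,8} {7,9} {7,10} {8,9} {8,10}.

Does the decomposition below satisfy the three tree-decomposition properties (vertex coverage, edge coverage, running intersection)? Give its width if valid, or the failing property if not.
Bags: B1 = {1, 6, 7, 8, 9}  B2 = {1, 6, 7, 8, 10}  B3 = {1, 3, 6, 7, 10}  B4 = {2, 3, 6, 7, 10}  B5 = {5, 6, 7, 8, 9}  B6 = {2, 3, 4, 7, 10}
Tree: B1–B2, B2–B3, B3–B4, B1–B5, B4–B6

Checking the three conditions: (i) the bags cover all of {1, 2, 3, 4, 5, 6, 7, 8, 9, 10}; (ii) for each edge, some bag contains both endpoints; (iii) the bags containing any fixed vertex form a subtree. All hold, so the decomposition is valid with width 5 − 1 = 4.

Yes; width 4.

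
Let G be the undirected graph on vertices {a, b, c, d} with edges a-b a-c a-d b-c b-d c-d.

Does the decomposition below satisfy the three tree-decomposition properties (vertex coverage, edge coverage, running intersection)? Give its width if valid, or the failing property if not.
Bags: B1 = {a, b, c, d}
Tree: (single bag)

Every vertex of G appears in some bag (union = {a, b, c, d}); every edge is covered by a bag; and for each vertex v the set of bags containing v is connected in the bag tree. The decomposition is therefore valid. The largest bag has 4 vertices, so the width is 3.

Yes; width 3.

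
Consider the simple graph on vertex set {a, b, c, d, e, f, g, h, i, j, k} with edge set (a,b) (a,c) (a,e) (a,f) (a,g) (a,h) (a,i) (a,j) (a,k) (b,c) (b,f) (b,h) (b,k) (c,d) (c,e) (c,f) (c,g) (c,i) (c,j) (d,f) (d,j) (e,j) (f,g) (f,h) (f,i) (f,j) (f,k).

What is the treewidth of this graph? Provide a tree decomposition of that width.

Treewidth 3.
One optimal decomposition is:
Bags: B1 = {a, c, f, g}  B2 = {a, c, f, i}  B3 = {a, b, c, f}  B4 = {a, c, f, j}  B5 = {a, b, f, h}  B6 = {a, b, f, k}  B7 = {c, d, f, j}  B8 = {a, c, e, j}
Tree: B1–B2, B2–B3, B3–B4, B3–B5, B5–B6, B4–B7, B4–B8

Every bag has size at most 4, so the width is 4 − 1 = 3 and tw(G) ≤ 3. Conversely, {a, c, e, j} is a clique of size 4, and the vertices of any clique must share a bag in every tree decomposition; so some bag has ≥ 4 vertices and tw(G) ≥ 3. The upper and lower bounds meet at 3, so that is the treewidth.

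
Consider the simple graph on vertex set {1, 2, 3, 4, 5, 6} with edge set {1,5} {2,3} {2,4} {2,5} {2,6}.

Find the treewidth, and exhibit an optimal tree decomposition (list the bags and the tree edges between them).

Treewidth 1.
One optimal decomposition is:
Bags: B1 = {2, 5}  B2 = {1, 5}  B3 = {2, 3}  B4 = {2, 6}  B5 = {2, 4}
Tree: B1–B2, B1–B3, B3–B4, B3–B5

Every bag has size at most 2, so the width is 2 − 1 = 1 and tw(G) ≤ 1. G has an edge, so its treewidth is at least 1. The upper and lower bounds meet at 1, so that is the treewidth.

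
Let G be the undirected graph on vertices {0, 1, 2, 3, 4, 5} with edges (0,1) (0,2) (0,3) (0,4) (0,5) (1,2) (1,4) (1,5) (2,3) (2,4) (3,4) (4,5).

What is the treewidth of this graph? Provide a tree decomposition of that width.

Treewidth 3.
One optimal decomposition is:
Bags: B1 = {0, 1, 4, 5}  B2 = {0, 1, 2, 4}  B3 = {0, 2, 3, 4}
Tree: B1–B2, B2–B3

Each bag holds 4 vertices, so the decomposition has width 3, which upper-bounds the treewidth. For the lower bound, the 4 vertices {0, 1, 2, 4} are pairwise adjacent, and any tree decomposition puts a clique entirely inside one bag — forcing width ≥ 3. Combining the bounds, tw(G) = 3.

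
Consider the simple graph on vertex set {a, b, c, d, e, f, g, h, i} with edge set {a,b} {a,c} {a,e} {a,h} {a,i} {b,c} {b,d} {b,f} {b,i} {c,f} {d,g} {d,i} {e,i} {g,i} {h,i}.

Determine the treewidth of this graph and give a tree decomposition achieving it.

Treewidth 2.
One optimal decomposition is:
Bags: B1 = {a, b, i}  B2 = {a, e, i}  B3 = {a, b, c}  B4 = {b, d, i}  B5 = {d, g, i}  B6 = {a, h, i}  B7 = {b, c, f}
Tree: B1–B2, B1–B3, B1–B4, B4–B5, B2–B6, B3–B7

The largest bag has 3 vertices, giving width 2; this decomposition certifies tw(G) ≤ 2. Conversely, {a, b, c} is a clique of size 3, and the vertices of any clique must share a bag in every tree decomposition; so some bag has ≥ 3 vertices and tw(G) ≥ 2. Hence tw(G) = 2 exactly.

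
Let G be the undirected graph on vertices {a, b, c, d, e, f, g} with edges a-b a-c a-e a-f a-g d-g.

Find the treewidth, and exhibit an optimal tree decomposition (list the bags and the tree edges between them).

Treewidth 1.
One such decomposition:
Bags: B1 = {a, f}  B2 = {a, g}  B3 = {a, b}  B4 = {d, g}  B5 = {a, e}  B6 = {a, c}
Tree: B1–B2, B2–B3, B2–B4, B2–B5, B5–B6

Every bag has size at most 2, so the width is 2 − 1 = 1 and tw(G) ≤ 1. G has an edge, so its treewidth is at least 1. Hence tw(G) = 1 exactly.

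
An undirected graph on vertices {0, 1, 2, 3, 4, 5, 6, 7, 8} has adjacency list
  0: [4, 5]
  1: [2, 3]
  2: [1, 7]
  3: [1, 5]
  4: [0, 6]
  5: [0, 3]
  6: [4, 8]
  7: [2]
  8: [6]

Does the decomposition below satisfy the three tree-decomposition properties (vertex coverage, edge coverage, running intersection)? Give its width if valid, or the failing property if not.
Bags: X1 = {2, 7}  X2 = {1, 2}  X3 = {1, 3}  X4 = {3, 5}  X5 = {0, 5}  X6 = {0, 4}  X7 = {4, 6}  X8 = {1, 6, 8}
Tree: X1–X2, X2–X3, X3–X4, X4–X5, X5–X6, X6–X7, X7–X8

A tree decomposition must satisfy three properties: every vertex lies in some bag; for every edge, both endpoints lie together in some bag; and for every vertex, the bags containing it form a connected subtree. Here bags containing vertex 1 are not connected in the tree, so the decomposition is invalid.

No — bags containing vertex 1 are not connected in the tree.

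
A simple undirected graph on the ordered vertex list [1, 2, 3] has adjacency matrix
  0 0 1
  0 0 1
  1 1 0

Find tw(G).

A width-1 tree decomposition is:
Bags: B1 = {1, 3}  B2 = {2, 3}
Tree: B1–B2
The largest bag has 2 vertices, giving width 1; this decomposition certifies tw(G) ≤ 1. Any graph with an edge has treewidth ≥ 1, and G has the edge 3–1. Combining the bounds, tw(G) = 1.

1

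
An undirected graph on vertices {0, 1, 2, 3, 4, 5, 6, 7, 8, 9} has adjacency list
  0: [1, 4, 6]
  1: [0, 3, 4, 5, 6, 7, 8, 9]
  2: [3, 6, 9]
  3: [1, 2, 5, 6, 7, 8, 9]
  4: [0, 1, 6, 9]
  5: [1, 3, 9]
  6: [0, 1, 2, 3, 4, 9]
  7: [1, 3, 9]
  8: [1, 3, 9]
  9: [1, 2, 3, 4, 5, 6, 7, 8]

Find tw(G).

A width-3 tree decomposition is:
Bags: B1 = {1, 3, 6, 9}  B2 = {2, 3, 6, 9}  B3 = {1, 4, 6, 9}  B4 = {1, 3, 8, 9}  B5 = {1, 3, 5, 9}  B6 = {0, 1, 4, 6}  B7 = {1, 3, 7, 9}
Tree: B1–B2, B1–B3, B1–B4, B1–B5, B3–B6, B4–B7
Every bag has size at most 4, so the width is 4 − 1 = 3 and tw(G) ≤ 3. For the lower bound, the 4 vertices {0, 1, 4, 6} are pairwise adjacent, and any tree decomposition puts a clique entirely inside one bag — forcing width ≥ 3. Therefore the treewidth is 3.

3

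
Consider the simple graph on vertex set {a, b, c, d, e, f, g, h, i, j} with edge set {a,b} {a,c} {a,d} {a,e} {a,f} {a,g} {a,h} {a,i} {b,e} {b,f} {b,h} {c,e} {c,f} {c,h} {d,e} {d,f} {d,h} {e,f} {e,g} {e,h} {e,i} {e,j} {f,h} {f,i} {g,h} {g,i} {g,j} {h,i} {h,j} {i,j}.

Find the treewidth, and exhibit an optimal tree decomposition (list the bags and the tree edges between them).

Treewidth 4.
One such decomposition:
Bags: B1 = {a, d, e, f, h}  B2 = {a, e, f, h, i}  B3 = {a, e, g, h, i}  B4 = {a, c, e, f, h}  B5 = {a, b, e, f, h}  B6 = {e, g, h, i, j}
Tree: B1–B2, B2–B3, B2–B4, B2–B5, B3–B6

Each bag holds 5 vertices, so the decomposition has width 4, which upper-bounds the treewidth. On the other hand G contains the 5-clique {e, g, h, i, j}. A clique must lie in a single bag of any decomposition, so no decomposition can have width below 4. Hence tw(G) = 4 exactly.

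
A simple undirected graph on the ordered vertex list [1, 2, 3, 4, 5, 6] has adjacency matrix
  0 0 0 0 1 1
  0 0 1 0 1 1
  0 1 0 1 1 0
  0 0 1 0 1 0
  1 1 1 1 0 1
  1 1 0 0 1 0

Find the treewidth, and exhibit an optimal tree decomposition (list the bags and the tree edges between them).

Each bag holds 3 vertices, so the decomposition has width 2, which upper-bounds the treewidth. Conversely, {1, 5, 6} is a clique of size 3, and the vertices of any clique must share a bag in every tree decomposition; so some bag has ≥ 3 vertices and tw(G) ≥ 2. The upper and lower bounds meet at 2, so that is the treewidth.

Treewidth 2.
Bags: B1 = {3, 4, 5}  B2 = {2, 3, 5}  B3 = {2, 5, 6}  B4 = {1, 5, 6}
Tree: B1–B2, B2–B3, B3–B4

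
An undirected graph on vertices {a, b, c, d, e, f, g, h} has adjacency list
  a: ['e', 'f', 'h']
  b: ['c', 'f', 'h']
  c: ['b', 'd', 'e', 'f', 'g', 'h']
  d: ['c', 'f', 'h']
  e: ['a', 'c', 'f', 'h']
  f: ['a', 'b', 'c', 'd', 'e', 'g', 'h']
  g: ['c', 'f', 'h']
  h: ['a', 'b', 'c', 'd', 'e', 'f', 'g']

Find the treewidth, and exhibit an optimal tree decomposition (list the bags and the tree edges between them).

The largest bag has 4 vertices, giving width 3; this decomposition certifies tw(G) ≤ 3. For the lower bound, the 4 vertices {c, d, f, h} are pairwise adjacent, and any tree decomposition puts a clique entirely inside one bag — forcing width ≥ 3. Therefore the treewidth is 3.

Treewidth 3.
One optimal decomposition is:
Bags: B1 = {c, d, f, h}  B2 = {b, c, f, h}  B3 = {c, f, g, h}  B4 = {c, e, f, h}  B5 = {a, e, f, h}
Tree: B1–B2, B2–B3, B3–B4, B4–B5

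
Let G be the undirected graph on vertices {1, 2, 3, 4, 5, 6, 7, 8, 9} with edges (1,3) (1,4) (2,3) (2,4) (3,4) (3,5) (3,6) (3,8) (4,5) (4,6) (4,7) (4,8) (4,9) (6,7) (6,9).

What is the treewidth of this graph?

A width-2 tree decomposition is:
Bags: B1 = {3, 4, 6}  B2 = {4, 6, 9}  B3 = {1, 3, 4}  B4 = {3, 4, 5}  B5 = {4, 6, 7}  B6 = {2, 3, 4}  B7 = {3, 4, 8}
Tree: B1–B2, B1–B3, B1–B4, B2–B5, B4–B6, B3–B7
Every bag has size at most 3, so the width is 3 − 1 = 2 and tw(G) ≤ 2. For the lower bound, the 3 vertices {4, 6, 9} are pairwise adjacent, and any tree decomposition puts a clique entirely inside one bag — forcing width ≥ 2. Hence tw(G) = 2 exactly.

2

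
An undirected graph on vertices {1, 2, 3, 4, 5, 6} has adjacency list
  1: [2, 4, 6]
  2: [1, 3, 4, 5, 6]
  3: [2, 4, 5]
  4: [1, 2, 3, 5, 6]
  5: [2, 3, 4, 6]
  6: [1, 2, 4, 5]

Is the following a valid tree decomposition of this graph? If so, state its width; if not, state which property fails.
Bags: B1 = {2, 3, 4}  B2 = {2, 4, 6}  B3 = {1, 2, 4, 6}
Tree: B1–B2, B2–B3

No — vertex 5 appears in no bag.

A tree decomposition must satisfy three properties: every vertex lies in some bag; for every edge, both endpoints lie together in some bag; and for every vertex, the bags containing it form a connected subtree. Here vertex 5 appears in no bag, so the decomposition is invalid.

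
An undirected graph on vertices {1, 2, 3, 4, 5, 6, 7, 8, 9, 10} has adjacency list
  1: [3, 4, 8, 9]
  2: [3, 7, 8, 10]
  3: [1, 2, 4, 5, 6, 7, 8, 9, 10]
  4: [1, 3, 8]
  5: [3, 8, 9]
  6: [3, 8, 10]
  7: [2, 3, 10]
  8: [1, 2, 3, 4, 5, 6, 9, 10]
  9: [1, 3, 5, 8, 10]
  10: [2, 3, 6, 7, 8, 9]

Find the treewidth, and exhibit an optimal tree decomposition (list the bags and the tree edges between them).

The largest bag has 4 vertices, giving width 3; this decomposition certifies tw(G) ≤ 3. For the lower bound, the 4 vertices {1, 3, 8, 9} are pairwise adjacent, and any tree decomposition puts a clique entirely inside one bag — forcing width ≥ 3. Therefore the treewidth is 3.

Treewidth 3.
One optimal decomposition is:
Bags: B1 = {3, 6, 8, 10}  B2 = {2, 3, 8, 10}  B3 = {3, 8, 9, 10}  B4 = {1, 3, 8, 9}  B5 = {3, 5, 8, 9}  B6 = {1, 3, 4, 8}  B7 = {2, 3, 7, 10}
Tree: B1–B2, B2–B3, B3–B4, B3–B5, B4–B6, B2–B7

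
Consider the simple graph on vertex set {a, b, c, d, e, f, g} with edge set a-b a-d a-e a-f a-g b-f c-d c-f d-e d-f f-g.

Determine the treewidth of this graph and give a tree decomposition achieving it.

Each bag holds 3 vertices, so the decomposition has width 2, which upper-bounds the treewidth. For the lower bound, the 3 vertices {a, d, e} are pairwise adjacent, and any tree decomposition puts a clique entirely inside one bag — forcing width ≥ 2. Therefore the treewidth is 2.

Treewidth 2.
One optimal decomposition is:
Bags: B1 = {a, d, f}  B2 = {a, b, f}  B3 = {a, d, e}  B4 = {c, d, f}  B5 = {a, f, g}
Tree: B1–B2, B1–B3, B1–B4, B1–B5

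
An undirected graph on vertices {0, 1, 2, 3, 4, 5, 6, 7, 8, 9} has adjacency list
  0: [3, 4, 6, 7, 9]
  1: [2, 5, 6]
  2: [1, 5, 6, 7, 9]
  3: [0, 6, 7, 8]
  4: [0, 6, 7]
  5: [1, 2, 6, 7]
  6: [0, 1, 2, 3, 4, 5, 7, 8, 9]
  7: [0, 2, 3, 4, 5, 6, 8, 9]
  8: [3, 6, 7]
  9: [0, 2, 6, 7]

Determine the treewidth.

A width-3 tree decomposition is:
Bags: B1 = {0, 6, 7, 9}  B2 = {2, 6, 7, 9}  B3 = {0, 3, 6, 7}  B4 = {2, 5, 6, 7}  B5 = {0, 4, 6, 7}  B6 = {1, 2, 5, 6}  B7 = {3, 6, 7, 8}
Tree: B1–B2, B1–B3, B2–B4, B3–B5, B4–B6, B3–B7
The largest bag has 4 vertices, giving width 3; this decomposition certifies tw(G) ≤ 3. Conversely, {1, 2, 5, 6} is a clique of size 4, and the vertices of any clique must share a bag in every tree decomposition; so some bag has ≥ 4 vertices and tw(G) ≥ 3. The upper and lower bounds meet at 3, so that is the treewidth.

3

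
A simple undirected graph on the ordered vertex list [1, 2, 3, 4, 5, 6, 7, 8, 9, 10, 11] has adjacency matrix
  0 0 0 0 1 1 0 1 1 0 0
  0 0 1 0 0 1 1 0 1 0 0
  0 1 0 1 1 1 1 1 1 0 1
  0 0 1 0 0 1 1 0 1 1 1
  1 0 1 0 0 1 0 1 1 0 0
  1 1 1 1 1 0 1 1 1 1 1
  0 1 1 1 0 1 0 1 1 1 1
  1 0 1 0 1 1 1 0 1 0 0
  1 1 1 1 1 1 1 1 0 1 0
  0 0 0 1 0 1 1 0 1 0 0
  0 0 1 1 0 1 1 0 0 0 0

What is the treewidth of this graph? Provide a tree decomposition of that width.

Treewidth 4.
One such decomposition:
Bags: B1 = {1, 5, 6, 8, 9}  B2 = {3, 5, 6, 8, 9}  B3 = {3, 6, 7, 8, 9}  B4 = {3, 4, 6, 7, 9}  B5 = {4, 6, 7, 9, 10}  B6 = {3, 4, 6, 7, 11}  B7 = {2, 3, 6, 7, 9}
Tree: B1–B2, B2–B3, B3–B4, B4–B5, B4–B6, B3–B7

The largest bag has 5 vertices, giving width 4; this decomposition certifies tw(G) ≤ 4. For the lower bound, the 5 vertices {1, 5, 6, 8, 9} are pairwise adjacent, and any tree decomposition puts a clique entirely inside one bag — forcing width ≥ 4. The upper and lower bounds meet at 4, so that is the treewidth.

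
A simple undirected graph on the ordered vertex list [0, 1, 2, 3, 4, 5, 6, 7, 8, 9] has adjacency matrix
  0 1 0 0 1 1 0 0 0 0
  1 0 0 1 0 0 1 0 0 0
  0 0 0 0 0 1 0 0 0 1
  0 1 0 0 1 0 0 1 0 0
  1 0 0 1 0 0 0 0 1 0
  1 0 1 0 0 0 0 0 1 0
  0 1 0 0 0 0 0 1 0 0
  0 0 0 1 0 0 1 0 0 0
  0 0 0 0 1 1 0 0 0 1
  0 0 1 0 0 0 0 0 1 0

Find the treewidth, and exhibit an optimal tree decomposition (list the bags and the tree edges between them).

Treewidth 2.
Bags: B1 = {2, 5, 9}  B2 = {5, 8, 9}  B3 = {0, 5, 8}  B4 = {0, 4, 8}  B5 = {0, 1, 4}  B6 = {1, 3, 4}  B7 = {1, 3, 6}  B8 = {3, 6, 7}
Tree: B1–B2, B2–B3, B3–B4, B4–B5, B5–B6, B6–B7, B7–B8

The largest bag has 3 vertices, giving width 2; this decomposition certifies tw(G) ≤ 2. The edges 2–9–8–5–2 form a cycle, so G is not a tree and its treewidth is at least 2. Therefore the treewidth is 2.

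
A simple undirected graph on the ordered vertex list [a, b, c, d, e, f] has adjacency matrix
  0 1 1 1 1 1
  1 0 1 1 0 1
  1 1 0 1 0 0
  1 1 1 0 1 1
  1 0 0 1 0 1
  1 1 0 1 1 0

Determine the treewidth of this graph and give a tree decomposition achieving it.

The largest bag has 4 vertices, giving width 3; this decomposition certifies tw(G) ≤ 3. For the lower bound, the 4 vertices {a, b, c, d} are pairwise adjacent, and any tree decomposition puts a clique entirely inside one bag — forcing width ≥ 3. Hence tw(G) = 3 exactly.

Treewidth 3.
One optimal decomposition is:
Bags: B1 = {a, b, d, f}  B2 = {a, d, e, f}  B3 = {a, b, c, d}
Tree: B1–B2, B1–B3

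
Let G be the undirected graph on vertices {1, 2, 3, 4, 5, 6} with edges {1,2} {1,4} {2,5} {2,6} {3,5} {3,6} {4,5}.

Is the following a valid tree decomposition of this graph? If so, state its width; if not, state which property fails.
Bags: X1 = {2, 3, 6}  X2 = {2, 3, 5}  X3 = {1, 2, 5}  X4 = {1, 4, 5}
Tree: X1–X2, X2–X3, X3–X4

Every vertex of G appears in some bag (union = {1, 2, 3, 4, 5, 6}); every edge is covered by a bag; and for each vertex v the set of bags containing v is connected in the bag tree. The decomposition is therefore valid. The largest bag has 3 vertices, so the width is 2.

Yes; width 2.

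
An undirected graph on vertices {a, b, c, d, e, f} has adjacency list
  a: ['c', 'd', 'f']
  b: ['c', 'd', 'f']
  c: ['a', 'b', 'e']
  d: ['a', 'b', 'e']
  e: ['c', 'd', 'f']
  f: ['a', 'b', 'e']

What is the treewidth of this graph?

A width-3 tree decomposition is:
Bags: B1 = {c, d, e, f}  B2 = {a, c, d, f}  B3 = {b, c, d, f}
Tree: B1–B2, B2–B3
The largest bag has 4 vertices, giving width 3; this decomposition certifies tw(G) ≤ 3. For the lower bound: the 4 vertex sets {d,e}, {a,c}, {f}, {b} are disjoint, each induces a connected subgraph, and every pair is joined by at least one edge of G. Contracting each set to a single vertex therefore yields K_{4} as a minor, and since treewidth is minor-monotone, tw(G) ≥ tw(K_{4}) = 3. Hence tw(G) = 3 exactly.

3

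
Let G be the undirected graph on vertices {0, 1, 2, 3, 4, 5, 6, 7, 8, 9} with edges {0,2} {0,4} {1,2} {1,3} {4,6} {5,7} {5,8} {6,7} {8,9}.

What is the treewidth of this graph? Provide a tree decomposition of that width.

Treewidth 1.
One optimal decomposition is:
Bags: B1 = {8, 9}  B2 = {5, 8}  B3 = {5, 7}  B4 = {6, 7}  B5 = {4, 6}  B6 = {0, 4}  B7 = {0, 2}  B8 = {1, 2}  B9 = {1, 3}
Tree: B1–B2, B2–B3, B3–B4, B4–B5, B5–B6, B6–B7, B7–B8, B8–B9

Each bag holds 2 vertices, so the decomposition has width 1, which upper-bounds the treewidth. Any graph with an edge has treewidth ≥ 1, and G has the edge 9–8. The upper and lower bounds meet at 1, so that is the treewidth.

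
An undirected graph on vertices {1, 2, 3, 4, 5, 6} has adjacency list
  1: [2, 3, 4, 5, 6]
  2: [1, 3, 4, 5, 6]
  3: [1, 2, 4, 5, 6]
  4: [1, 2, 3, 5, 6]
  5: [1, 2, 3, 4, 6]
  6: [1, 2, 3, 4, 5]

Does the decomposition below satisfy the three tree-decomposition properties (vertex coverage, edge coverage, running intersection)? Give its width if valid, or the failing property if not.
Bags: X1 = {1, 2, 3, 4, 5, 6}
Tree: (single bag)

Every vertex of G appears in some bag (union = {1, 2, 3, 4, 5, 6}); every edge is covered by a bag; and for each vertex v the set of bags containing v is connected in the bag tree. The decomposition is therefore valid. The largest bag has 6 vertices, so the width is 5.

Yes; width 5.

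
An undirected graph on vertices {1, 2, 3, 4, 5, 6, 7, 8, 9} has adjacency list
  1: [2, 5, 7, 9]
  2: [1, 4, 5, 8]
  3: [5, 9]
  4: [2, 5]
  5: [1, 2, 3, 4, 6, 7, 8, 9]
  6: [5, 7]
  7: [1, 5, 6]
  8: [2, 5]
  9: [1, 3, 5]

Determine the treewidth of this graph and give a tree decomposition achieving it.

Treewidth 2.
Bags: B1 = {1, 5, 9}  B2 = {1, 2, 5}  B3 = {1, 5, 7}  B4 = {3, 5, 9}  B5 = {2, 5, 8}  B6 = {2, 4, 5}  B7 = {5, 6, 7}
Tree: B1–B2, B2–B3, B1–B4, B2–B5, B2–B6, B3–B7

Each bag holds 3 vertices, so the decomposition has width 2, which upper-bounds the treewidth. For the lower bound, the 3 vertices {1, 5, 9} are pairwise adjacent, and any tree decomposition puts a clique entirely inside one bag — forcing width ≥ 2. Hence tw(G) = 2 exactly.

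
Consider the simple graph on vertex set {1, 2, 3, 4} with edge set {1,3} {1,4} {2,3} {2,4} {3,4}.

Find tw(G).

A width-2 tree decomposition is:
Bags: B1 = {1, 3, 4}  B2 = {2, 3, 4}
Tree: B1–B2
Each bag holds 3 vertices, so the decomposition has width 2, which upper-bounds the treewidth. For the lower bound, the 3 vertices {1, 3, 4} are pairwise adjacent, and any tree decomposition puts a clique entirely inside one bag — forcing width ≥ 2. Hence tw(G) = 2 exactly.

2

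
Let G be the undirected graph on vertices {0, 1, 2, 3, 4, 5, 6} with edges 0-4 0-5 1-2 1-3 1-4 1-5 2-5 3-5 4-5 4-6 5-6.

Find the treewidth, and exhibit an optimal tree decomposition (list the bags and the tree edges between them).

Every bag has size at most 3, so the width is 3 − 1 = 2 and tw(G) ≤ 2. For the lower bound, the 3 vertices {0, 4, 5} are pairwise adjacent, and any tree decomposition puts a clique entirely inside one bag — forcing width ≥ 2. Combining the bounds, tw(G) = 2.

Treewidth 2.
One optimal decomposition is:
Bags: B1 = {0, 4, 5}  B2 = {1, 4, 5}  B3 = {1, 3, 5}  B4 = {4, 5, 6}  B5 = {1, 2, 5}
Tree: B1–B2, B2–B3, B1–B4, B2–B5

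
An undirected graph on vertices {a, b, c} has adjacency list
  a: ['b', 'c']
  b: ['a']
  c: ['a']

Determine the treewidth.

A width-1 tree decomposition is:
Bags: B1 = {a, b}  B2 = {a, c}
Tree: B1–B2
Each bag holds 2 vertices, so the decomposition has width 1, which upper-bounds the treewidth. Any graph with an edge has treewidth ≥ 1, and G has the edge b–a. Hence tw(G) = 1 exactly.

1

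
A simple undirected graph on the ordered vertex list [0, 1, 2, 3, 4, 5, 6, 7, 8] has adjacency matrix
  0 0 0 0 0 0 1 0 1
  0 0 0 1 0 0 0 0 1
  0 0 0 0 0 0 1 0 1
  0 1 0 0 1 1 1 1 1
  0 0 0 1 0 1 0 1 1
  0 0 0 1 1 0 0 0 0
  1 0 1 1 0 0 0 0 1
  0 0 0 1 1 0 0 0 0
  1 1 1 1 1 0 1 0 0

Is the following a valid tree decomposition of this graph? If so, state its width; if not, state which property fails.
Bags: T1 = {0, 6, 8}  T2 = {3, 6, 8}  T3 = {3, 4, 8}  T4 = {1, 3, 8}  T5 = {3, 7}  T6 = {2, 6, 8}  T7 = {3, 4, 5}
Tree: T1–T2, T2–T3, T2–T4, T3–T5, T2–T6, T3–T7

A tree decomposition must satisfy three properties: every vertex lies in some bag; for every edge, both endpoints lie together in some bag; and for every vertex, the bags containing it form a connected subtree. Here edge (4,7) lies in no bag, so the decomposition is invalid.

No — edge (4,7) lies in no bag.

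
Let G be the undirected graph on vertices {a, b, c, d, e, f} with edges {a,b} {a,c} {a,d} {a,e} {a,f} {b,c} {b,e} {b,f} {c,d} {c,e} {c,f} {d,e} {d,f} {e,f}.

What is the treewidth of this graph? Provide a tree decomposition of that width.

Every bag has size at most 5, so the width is 5 − 1 = 4 and tw(G) ≤ 4. Conversely, {a, c, d, e, f} is a clique of size 5, and the vertices of any clique must share a bag in every tree decomposition; so some bag has ≥ 5 vertices and tw(G) ≥ 4. Hence tw(G) = 4 exactly.

Treewidth 4.
Bags: B1 = {a, b, c, e, f}  B2 = {a, c, d, e, f}
Tree: B1–B2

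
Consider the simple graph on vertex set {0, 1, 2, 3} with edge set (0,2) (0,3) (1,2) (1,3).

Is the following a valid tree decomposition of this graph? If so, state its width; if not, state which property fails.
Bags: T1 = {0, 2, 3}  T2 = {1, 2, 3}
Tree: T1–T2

Yes; width 2.

Every vertex of G appears in some bag (union = {0, 1, 2, 3}); every edge is covered by a bag; and for each vertex v the set of bags containing v is connected in the bag tree. The decomposition is therefore valid. The largest bag has 3 vertices, so the width is 2.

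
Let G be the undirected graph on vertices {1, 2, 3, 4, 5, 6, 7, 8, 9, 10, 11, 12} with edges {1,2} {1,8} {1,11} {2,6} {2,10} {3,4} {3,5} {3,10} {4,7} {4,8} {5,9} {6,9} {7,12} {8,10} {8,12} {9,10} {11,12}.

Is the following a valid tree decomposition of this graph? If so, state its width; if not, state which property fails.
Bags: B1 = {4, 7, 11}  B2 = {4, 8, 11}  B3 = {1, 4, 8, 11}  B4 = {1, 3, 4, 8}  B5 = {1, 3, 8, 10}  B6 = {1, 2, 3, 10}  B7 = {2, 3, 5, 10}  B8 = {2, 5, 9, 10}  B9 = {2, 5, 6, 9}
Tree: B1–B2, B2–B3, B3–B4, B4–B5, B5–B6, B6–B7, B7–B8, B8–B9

A tree decomposition must satisfy three properties: every vertex lies in some bag; for every edge, both endpoints lie together in some bag; and for every vertex, the bags containing it form a connected subtree. Here vertex 12 appears in no bag, so the decomposition is invalid.

No — vertex 12 appears in no bag.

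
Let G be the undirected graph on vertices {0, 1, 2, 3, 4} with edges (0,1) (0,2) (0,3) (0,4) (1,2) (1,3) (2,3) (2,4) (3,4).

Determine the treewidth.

A width-3 tree decomposition is:
Bags: B1 = {0, 1, 2, 3}  B2 = {0, 2, 3, 4}
Tree: B1–B2
The largest bag has 4 vertices, giving width 3; this decomposition certifies tw(G) ≤ 3. Conversely, {0, 1, 2, 3} is a clique of size 4, and the vertices of any clique must share a bag in every tree decomposition; so some bag has ≥ 4 vertices and tw(G) ≥ 3. Therefore the treewidth is 3.

3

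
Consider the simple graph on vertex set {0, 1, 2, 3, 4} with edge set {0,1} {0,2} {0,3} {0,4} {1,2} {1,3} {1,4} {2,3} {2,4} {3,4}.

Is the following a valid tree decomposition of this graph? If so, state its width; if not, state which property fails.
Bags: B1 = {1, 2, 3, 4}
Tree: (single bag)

No — vertex 0 appears in no bag.

A tree decomposition must satisfy three properties: every vertex lies in some bag; for every edge, both endpoints lie together in some bag; and for every vertex, the bags containing it form a connected subtree. Here vertex 0 appears in no bag, so the decomposition is invalid.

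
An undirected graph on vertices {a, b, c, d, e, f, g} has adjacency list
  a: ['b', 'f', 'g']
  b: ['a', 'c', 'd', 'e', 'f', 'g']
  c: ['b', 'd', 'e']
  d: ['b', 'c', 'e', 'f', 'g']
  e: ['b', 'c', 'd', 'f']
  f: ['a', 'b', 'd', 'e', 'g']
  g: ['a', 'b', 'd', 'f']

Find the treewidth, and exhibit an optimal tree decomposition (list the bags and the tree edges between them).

The largest bag has 4 vertices, giving width 3; this decomposition certifies tw(G) ≤ 3. Conversely, {b, d, f, g} is a clique of size 4, and the vertices of any clique must share a bag in every tree decomposition; so some bag has ≥ 4 vertices and tw(G) ≥ 3. The upper and lower bounds meet at 3, so that is the treewidth.

Treewidth 3.
One such decomposition:
Bags: B1 = {b, c, d, e}  B2 = {b, d, e, f}  B3 = {b, d, f, g}  B4 = {a, b, f, g}
Tree: B1–B2, B2–B3, B3–B4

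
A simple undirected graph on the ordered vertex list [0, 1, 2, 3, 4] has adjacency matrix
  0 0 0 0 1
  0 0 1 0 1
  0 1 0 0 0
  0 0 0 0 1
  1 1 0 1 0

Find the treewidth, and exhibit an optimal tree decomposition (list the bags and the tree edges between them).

Each bag holds 2 vertices, so the decomposition has width 1, which upper-bounds the treewidth. Since G has at least one edge (e.g. 4–1), it is not an edgeless graph, so tw(G) ≥ 1. Combining the bounds, tw(G) = 1.

Treewidth 1.
One optimal decomposition is:
Bags: B1 = {1, 4}  B2 = {0, 4}  B3 = {3, 4}  B4 = {1, 2}
Tree: B1–B2, B1–B3, B1–B4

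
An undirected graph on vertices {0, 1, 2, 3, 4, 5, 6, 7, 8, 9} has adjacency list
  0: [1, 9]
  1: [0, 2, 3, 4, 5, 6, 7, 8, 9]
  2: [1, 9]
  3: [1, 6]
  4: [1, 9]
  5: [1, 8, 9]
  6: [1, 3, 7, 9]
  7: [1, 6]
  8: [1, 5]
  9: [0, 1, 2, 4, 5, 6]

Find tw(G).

2

A width-2 tree decomposition is:
Bags: B1 = {1, 4, 9}  B2 = {0, 1, 9}  B3 = {1, 6, 9}  B4 = {1, 5, 9}  B5 = {1, 3, 6}  B6 = {1, 6, 7}  B7 = {1, 2, 9}  B8 = {1, 5, 8}
Tree: B1–B2, B1–B3, B1–B4, B3–B5, B5–B6, B4–B7, B4–B8
Each bag holds 3 vertices, so the decomposition has width 2, which upper-bounds the treewidth. Conversely, {1, 5, 8} is a clique of size 3, and the vertices of any clique must share a bag in every tree decomposition; so some bag has ≥ 3 vertices and tw(G) ≥ 2. Hence tw(G) = 2 exactly.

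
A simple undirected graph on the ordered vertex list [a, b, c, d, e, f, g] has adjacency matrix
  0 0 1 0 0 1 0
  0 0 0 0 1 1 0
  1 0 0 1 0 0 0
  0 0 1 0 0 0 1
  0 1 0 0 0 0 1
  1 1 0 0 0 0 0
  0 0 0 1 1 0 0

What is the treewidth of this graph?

2

A width-2 tree decomposition is:
Bags: B1 = {a, c, f}  B2 = {b, c, f}  B3 = {b, c, e}  B4 = {c, e, g}  B5 = {c, d, g}
Tree: B1–B2, B2–B3, B3–B4, B4–B5
Each bag holds 3 vertices, so the decomposition has width 2, which upper-bounds the treewidth. Since c–a–f–b–e–g–d–c is a cycle in G, G is not acyclic. Forests are exactly the graphs of treewidth ≤ 1, so tw(G) ≥ 2. The upper and lower bounds meet at 2, so that is the treewidth.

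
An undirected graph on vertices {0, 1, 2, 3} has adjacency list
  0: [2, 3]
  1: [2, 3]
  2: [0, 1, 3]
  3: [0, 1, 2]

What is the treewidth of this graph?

A width-2 tree decomposition is:
Bags: B1 = {0, 2, 3}  B2 = {1, 2, 3}
Tree: B1–B2
The largest bag has 3 vertices, giving width 2; this decomposition certifies tw(G) ≤ 2. Conversely, {0, 2, 3} is a clique of size 3, and the vertices of any clique must share a bag in every tree decomposition; so some bag has ≥ 3 vertices and tw(G) ≥ 2. Combining the bounds, tw(G) = 2.

2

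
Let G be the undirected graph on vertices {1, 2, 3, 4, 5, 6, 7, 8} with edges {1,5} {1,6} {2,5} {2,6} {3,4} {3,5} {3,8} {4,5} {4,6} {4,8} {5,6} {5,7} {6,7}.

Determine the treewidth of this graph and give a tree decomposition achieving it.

Each bag holds 3 vertices, so the decomposition has width 2, which upper-bounds the treewidth. On the other hand G contains the 3-clique {3, 4, 8}. A clique must lie in a single bag of any decomposition, so no decomposition can have width below 2. Therefore the treewidth is 2.

Treewidth 2.
One such decomposition:
Bags: B1 = {5, 6, 7}  B2 = {4, 5, 6}  B3 = {1, 5, 6}  B4 = {3, 4, 5}  B5 = {3, 4, 8}  B6 = {2, 5, 6}
Tree: B1–B2, B2–B3, B2–B4, B4–B5, B3–B6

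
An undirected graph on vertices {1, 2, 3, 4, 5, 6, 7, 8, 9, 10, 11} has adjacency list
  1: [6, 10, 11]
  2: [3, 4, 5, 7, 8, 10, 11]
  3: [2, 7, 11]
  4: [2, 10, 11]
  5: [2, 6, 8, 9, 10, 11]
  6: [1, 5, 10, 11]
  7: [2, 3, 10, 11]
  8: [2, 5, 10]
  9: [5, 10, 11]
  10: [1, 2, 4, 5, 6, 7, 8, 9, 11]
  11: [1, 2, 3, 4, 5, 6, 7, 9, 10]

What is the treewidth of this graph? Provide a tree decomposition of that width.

Each bag holds 4 vertices, so the decomposition has width 3, which upper-bounds the treewidth. On the other hand G contains the 4-clique {2, 5, 8, 10}. A clique must lie in a single bag of any decomposition, so no decomposition can have width below 3. The upper and lower bounds meet at 3, so that is the treewidth.

Treewidth 3.
Bags: B1 = {2, 5, 8, 10}  B2 = {2, 5, 10, 11}  B3 = {5, 6, 10, 11}  B4 = {2, 4, 10, 11}  B5 = {1, 6, 10, 11}  B6 = {5, 9, 10, 11}  B7 = {2, 7, 10, 11}  B8 = {2, 3, 7, 11}
Tree: B1–B2, B2–B3, B2–B4, B3–B5, B3–B6, B4–B7, B7–B8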